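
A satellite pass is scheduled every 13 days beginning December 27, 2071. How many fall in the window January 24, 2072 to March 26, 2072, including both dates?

Occurrences land 13·i days after December 27, 2071 for i = 0, 1, 2, …
January 24, 2072 is 28 days after the start; 28 ÷ 13 = 2 remainder 2; since the remainder is 2, round up to i = 3. First occurrence in the window: #4 on February 4, 2072 (3×13 = 39 days in).
March 26, 2072 is 90 days after the start; 90 ÷ 13 = 6 remainder 12. Last occurrence in the window: #7 on March 14, 2072.
Occurrences #4 through #7: 4 in total.

4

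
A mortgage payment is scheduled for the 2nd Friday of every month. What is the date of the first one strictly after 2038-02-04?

2038-02-12

February 2038 starts on a Monday; its first Friday is the 5th, so the 2nd Friday is the 12th — 2038-02-12.
2038-02-12 is after 2038-02-04, so that is the next one.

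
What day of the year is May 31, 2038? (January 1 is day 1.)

Days in months before May: 31 + 28 + 31 + 30 = 120.
Plus 31 days into May → day 151.

151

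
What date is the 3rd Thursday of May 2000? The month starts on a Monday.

18 May 2000

May 2000 begins on a Monday, so the first Thursday is May 4 (3 days later).
The 3rd Thursday is 2 weeks later: 4 + 14 = 18.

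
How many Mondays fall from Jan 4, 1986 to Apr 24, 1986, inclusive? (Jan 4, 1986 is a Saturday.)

Jan 4, 1986 is a Saturday; the first Monday on or after it is Jan 6, 1986 (2 days later).
From Jan 6, 1986 to Apr 24, 1986: 25 + 28 + 31 + 24 = 108 days (rest of Jan, Feb, Mar, Apr).
108 ÷ 7 = 15 full weeks with remainder 3, so 15 more Mondays after the first → 16.

16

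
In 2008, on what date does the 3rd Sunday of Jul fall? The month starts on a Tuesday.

Jul 20, 2008

Jul 2008 begins on a Tuesday, so the first Sunday is Jul 6 (5 days later).
The 3rd Sunday is 2 weeks later: 6 + 14 = 20.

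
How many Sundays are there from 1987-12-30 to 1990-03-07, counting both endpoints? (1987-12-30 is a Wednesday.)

1987-12-30 is a Wednesday; the first Sunday on or after it is 1988-01-03 (4 days later).
From 1988-01-03 to 1990-03-07: 363 + 365 + 66 = 794 days (rest of 1988, 1989, to 1990-03-07 in 1990).
794 ÷ 7 = 113 full weeks with remainder 3, so 113 more Sundays after the first → 114.

114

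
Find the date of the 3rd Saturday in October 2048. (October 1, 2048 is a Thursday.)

October 2048 begins on a Thursday, so the first Saturday is October 3 (2 days later).
The 3rd Saturday is 2 weeks later: 3 + 14 = 17.

2048-10-17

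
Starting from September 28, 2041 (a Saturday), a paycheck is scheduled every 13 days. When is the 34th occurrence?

December 1, 2042

The 34th occurrence is 33 intervals after the first: 33 × 13 = 429 days after September 28, 2041.
September has 30 days — 2 days to the end of September leaves 427.
From end of September to end of 2041 is 92 days (335 left).
January has 31 days (304 left).
February has 28 days (276 left).
March has 31 days (245 left).
April has 30 days (215 left).
May has 31 days (184 left).
June has 30 days (154 left).
July has 31 days (123 left).
August has 31 days (92 left).
September has 30 days (62 left).
October has 31 days (31 left).
November has 30 days (1 left).
1 day into December → December 1, 2042.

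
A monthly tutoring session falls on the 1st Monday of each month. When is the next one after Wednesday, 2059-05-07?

May 2059 starts on a Thursday, so its 1st Monday is 2059-05-05 (4 days in).
That is not after 2059-05-07, so look at June 2059.
June 2059 starts on a Sunday, so its 1st Monday is 2059-06-02 (1 day in).

2059-06-02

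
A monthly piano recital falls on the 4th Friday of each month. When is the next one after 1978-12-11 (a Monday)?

1978-12-22

December 1978 starts on a Friday; its first Friday is the 1st, so the 4th Friday is the 22nd — 1978-12-22.
1978-12-22 is after 1978-12-11, so that is the next one.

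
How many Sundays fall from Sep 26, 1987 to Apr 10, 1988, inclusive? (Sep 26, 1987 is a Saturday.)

29

Sep 26, 1987 is a Saturday; the first Sunday on or after it is Sep 27, 1987 (1 day later).
From Sep 27, 1987 to Apr 10, 1988: 3 + 31 + 30 + 31 + 31 + 29 + 31 + 10 = 196 days (rest of Sep, Oct, Nov, Dec, Jan, Feb, Mar, Apr).
196 ÷ 7 = 28 full weeks with remainder 0, so 28 more Sundays after the first → 29.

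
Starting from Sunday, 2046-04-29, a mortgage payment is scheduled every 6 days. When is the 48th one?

2047-02-05

The 48th occurrence is 47 intervals after the first: 47 × 6 = 282 days after 2046-04-29.
April has 30 days — 1 day to the end of April leaves 281.
May has 31 days (250 left).
June has 30 days (220 left).
July has 31 days (189 left).
August has 31 days (158 left).
September has 30 days (128 left).
October has 31 days (97 left).
November has 30 days (67 left).
December has 31 days (36 left).
January has 31 days (5 left).
5 days into February → 2047-02-05.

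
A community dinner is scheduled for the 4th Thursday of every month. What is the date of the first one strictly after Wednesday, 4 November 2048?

26 November 2048

November 2048 starts on a Sunday; its first Thursday is the 5th, so the 4th Thursday is the 26th — 26 November 2048.
26 November 2048 is after 4 November 2048, so that is the next one.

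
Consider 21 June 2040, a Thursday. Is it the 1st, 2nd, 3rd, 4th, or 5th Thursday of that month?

Day 21 falls in week ⌈21/7⌉ of the month.
Days 1–7 hold the 1st Thursday, 8–14 the 2nd, 15–21 the 3rd, 22–28 the 4th, 29–31 the 5th.
21 is in the range for the 3rd.

3rd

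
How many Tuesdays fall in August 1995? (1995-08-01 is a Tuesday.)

1995-08-01 is a Tuesday; the first Tuesday on or after it is 1995-08-01.
From 1995-08-01 to 1995-08-31 is 31 − 1 = 30 days.
30 ÷ 7 = 4 full weeks with remainder 2, so 4 more Tuesdays after the first → 5.

5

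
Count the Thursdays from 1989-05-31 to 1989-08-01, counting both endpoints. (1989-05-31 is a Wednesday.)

1989-05-31 is a Wednesday; the first Thursday on or after it is 1989-06-01 (1 day later).
From 1989-06-01 to 1989-08-01: 29 + 31 + 1 = 61 days (rest of June, July, August).
61 ÷ 7 = 8 full weeks with remainder 5, so 8 more Thursdays after the first → 9.

9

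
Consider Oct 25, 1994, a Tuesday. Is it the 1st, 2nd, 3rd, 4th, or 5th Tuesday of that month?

Day 25 falls in week ⌈25/7⌉ of the month.
Days 1–7 hold the 1st Tuesday, 8–14 the 2nd, 15–21 the 3rd, 22–28 the 4th, 29–31 the 5th.
25 is in the range for the 4th.

4th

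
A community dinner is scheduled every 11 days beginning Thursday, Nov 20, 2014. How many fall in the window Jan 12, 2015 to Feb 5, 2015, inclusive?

Occurrences land 11·i days after Nov 20, 2014 for i = 0, 1, 2, …
Jan 12, 2015 is 53 days after the start; 53 ÷ 11 = 4 remainder 9; since the remainder is 9, round up to i = 5. First occurrence in the window: #6 on Jan 14, 2015 (5×11 = 55 days in).
Feb 5, 2015 is 77 days after the start; 77 ÷ 11 = 7 remainder 0. Last occurrence in the window: #8 on Feb 5, 2015.
Occurrences #6 through #8: 3 in total.

3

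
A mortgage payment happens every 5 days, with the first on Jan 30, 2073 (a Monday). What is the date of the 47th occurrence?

The 47th occurrence is 46 intervals after the first: 46 × 5 = 230 days after Jan 30, 2073.
Jan has 31 days — 1 day to the end of Jan leaves 229.
Feb has 28 days (201 left).
Mar has 31 days (170 left).
Apr has 30 days (140 left).
May has 31 days (109 left).
Jun has 30 days (79 left).
Jul has 31 days (48 left).
Aug has 31 days (17 left).
17 days into Sep → Sep 17, 2073.

Sep 17, 2073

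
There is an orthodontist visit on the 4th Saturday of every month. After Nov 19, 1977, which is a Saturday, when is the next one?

Nov 1977 starts on a Tuesday; its first Saturday is the 5th, so the 4th Saturday is the 26th — Nov 26, 1977.
Nov 26, 1977 is after Nov 19, 1977, so that is the next one.

Nov 26, 1977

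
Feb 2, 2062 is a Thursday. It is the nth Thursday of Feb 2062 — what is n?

Day 2 falls in week ⌈2/7⌉ of the month.
Days 1–7 hold the 1st Thursday, 8–14 the 2nd, 15–21 the 3rd, 22–28 the 4th, 29–31 the 5th.
2 is in the range for the 1st.

1st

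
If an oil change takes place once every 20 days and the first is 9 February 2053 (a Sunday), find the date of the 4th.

The 4th occurrence is 3 intervals after the first: 3 × 20 = 60 days after 9 February 2053.
February has 28 days — 19 days to the end of February leaves 41.
March has 31 days (10 left).
10 days into April → 10 April 2053.

10 April 2053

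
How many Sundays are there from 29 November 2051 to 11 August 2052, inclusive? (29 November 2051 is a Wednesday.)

37

29 November 2051 is a Wednesday; the first Sunday on or after it is 3 December 2051 (4 days later).
From 3 December 2051 to 11 August 2052: 28 + 31 + 29 + 31 + 30 + 31 + 30 + 31 + 11 = 252 days (rest of December, January, February, March, April, May, June, July, August).
252 ÷ 7 = 36 full weeks with remainder 0, so 36 more Sundays after the first → 37.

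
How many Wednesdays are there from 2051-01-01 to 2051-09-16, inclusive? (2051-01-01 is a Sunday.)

2051-01-01 is a Sunday; the first Wednesday on or after it is 2051-01-04 (3 days later).
From 2051-01-04 to 2051-09-16: 27 + 28 + 31 + 30 + 31 + 30 + 31 + 31 + 16 = 255 days (rest of January, February, March, April, May, June, July, August, September).
255 ÷ 7 = 36 full weeks with remainder 3, so 36 more Wednesdays after the first → 37.

37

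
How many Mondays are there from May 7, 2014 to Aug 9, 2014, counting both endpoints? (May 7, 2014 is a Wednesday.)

May 7, 2014 is a Wednesday; the first Monday on or after it is May 12, 2014 (5 days later).
From May 12, 2014 to Aug 9, 2014: 19 + 30 + 31 + 9 = 89 days (rest of May, Jun, Jul, Aug).
89 ÷ 7 = 12 full weeks with remainder 5, so 12 more Mondays after the first → 13.

13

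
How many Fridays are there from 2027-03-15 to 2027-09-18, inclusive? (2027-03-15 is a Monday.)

2027-03-15 is a Monday; the first Friday on or after it is 2027-03-19 (4 days later).
From 2027-03-19 to 2027-09-18: 12 + 30 + 31 + 30 + 31 + 31 + 18 = 183 days (rest of March, April, May, June, July, August, September).
183 ÷ 7 = 26 full weeks with remainder 1, so 26 more Fridays after the first → 27.

27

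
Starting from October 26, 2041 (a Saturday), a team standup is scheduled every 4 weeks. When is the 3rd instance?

December 21, 2041

The 3rd occurrence is 2 intervals after the first: 2 × 28 = 56 days after October 26, 2041.
October has 31 days — 5 days to the end of October leaves 51.
November has 30 days (21 left).
21 days into December → December 21, 2041.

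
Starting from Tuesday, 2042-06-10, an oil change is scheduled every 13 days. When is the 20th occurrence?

2043-02-12

The 20th occurrence is 19 intervals after the first: 19 × 13 = 247 days after 2042-06-10.
June has 30 days — 20 days to the end of June leaves 227.
July has 31 days (196 left).
August has 31 days (165 left).
September has 30 days (135 left).
October has 31 days (104 left).
November has 30 days (74 left).
December has 31 days (43 left).
January has 31 days (12 left).
12 days into February → 2043-02-12.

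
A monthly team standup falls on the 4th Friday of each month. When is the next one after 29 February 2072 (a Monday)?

25 March 2072

February 2072 starts on a Monday; its first Friday is the 5th, so the 4th Friday is the 26th — 26 February 2072.
That is not after 29 February 2072, so look at March 2072.
March 2072 starts on a Tuesday; its first Friday is the 4th, so the 4th Friday is the 25th — 25 March 2072.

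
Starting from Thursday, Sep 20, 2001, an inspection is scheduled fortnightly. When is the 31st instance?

The 31st occurrence is 30 intervals after the first: 30 × 14 = 420 days after Sep 20, 2001.
Sep has 30 days — 10 days to the end of Sep leaves 410.
From end of Sep to end of 2001 is 92 days (318 left).
Jan has 31 days (287 left).
Feb has 28 days (259 left).
Mar has 31 days (228 left).
Apr has 30 days (198 left).
May has 31 days (167 left).
Jun has 30 days (137 left).
Jul has 31 days (106 left).
Aug has 31 days (75 left).
Sep has 30 days (45 left).
Oct has 31 days (14 left).
14 days into Nov → Nov 14, 2002.

Nov 14, 2002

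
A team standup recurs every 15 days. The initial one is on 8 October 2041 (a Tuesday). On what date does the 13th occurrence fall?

The 13th occurrence is 12 intervals after the first: 12 × 15 = 180 days after 8 October 2041.
October has 31 days — 23 days to the end of October leaves 157.
November has 30 days (127 left).
December has 31 days (96 left).
January has 31 days (65 left).
February has 28 days (37 left).
March has 31 days (6 left).
6 days into April → 6 April 2042.

6 April 2042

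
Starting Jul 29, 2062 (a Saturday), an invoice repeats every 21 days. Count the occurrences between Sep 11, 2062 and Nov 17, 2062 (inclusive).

Occurrences land 21·i days after Jul 29, 2062 for i = 0, 1, 2, …
Sep 11, 2062 is 44 days after the start; 44 ÷ 21 = 2 remainder 2; since the remainder is 2, round up to i = 3. First occurrence in the window: #4 on Sep 30, 2062 (3×21 = 63 days in).
Nov 17, 2062 is 111 days after the start; 111 ÷ 21 = 5 remainder 6. Last occurrence in the window: #6 on Nov 11, 2062.
Occurrences #4 through #6: 3 in total.

3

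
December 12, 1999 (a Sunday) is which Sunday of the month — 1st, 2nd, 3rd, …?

2nd

Day 12 falls in week ⌈12/7⌉ of the month.
Days 1–7 hold the 1st Sunday, 8–14 the 2nd, 15–21 the 3rd, 22–28 the 4th, 29–31 the 5th.
12 is in the range for the 2nd.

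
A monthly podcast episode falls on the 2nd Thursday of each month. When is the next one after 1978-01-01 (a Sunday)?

1978-01-12

January 1978 starts on a Sunday; its first Thursday is the 5th, so the 2nd Thursday is the 12th — 1978-01-12.
1978-01-12 is after 1978-01-01, so that is the next one.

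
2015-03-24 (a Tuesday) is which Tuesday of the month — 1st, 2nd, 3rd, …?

4th

Day 24 falls in week ⌈24/7⌉ of the month.
Days 1–7 hold the 1st Tuesday, 8–14 the 2nd, 15–21 the 3rd, 22–28 the 4th, 29–31 the 5th.
24 is in the range for the 4th.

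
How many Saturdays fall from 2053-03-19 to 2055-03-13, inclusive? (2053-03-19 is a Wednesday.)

104

2053-03-19 is a Wednesday; the first Saturday on or after it is 2053-03-22 (3 days later).
From 2053-03-22 to 2055-03-13: 284 + 365 + 72 = 721 days (rest of 2053, 2054, to 2055-03-13 in 2055).
721 ÷ 7 = 103 full weeks with remainder 0, so 103 more Saturdays after the first → 104.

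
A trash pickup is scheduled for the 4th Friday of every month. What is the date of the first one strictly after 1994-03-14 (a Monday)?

March 1994 starts on a Tuesday; its first Friday is the 4th, so the 4th Friday is the 25th — 1994-03-25.
1994-03-25 is after 1994-03-14, so that is the next one.

1994-03-25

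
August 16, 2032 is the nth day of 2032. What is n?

Days in months before August: 31 + 29 + 31 + 30 + 31 + 30 + 31 = 213.
Plus 16 days into August → day 229.

229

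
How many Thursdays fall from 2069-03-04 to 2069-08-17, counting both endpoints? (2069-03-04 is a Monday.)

24

2069-03-04 is a Monday; the first Thursday on or after it is 2069-03-07 (3 days later).
From 2069-03-07 to 2069-08-17: 24 + 30 + 31 + 30 + 31 + 17 = 163 days (rest of March, April, May, June, July, August).
163 ÷ 7 = 23 full weeks with remainder 2, so 23 more Thursdays after the first → 24.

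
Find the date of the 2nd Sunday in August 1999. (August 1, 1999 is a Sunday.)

August 1999 begins on a Sunday, so the first Sunday is August 1.
The 2nd Sunday is 1 weeks later: 1 + 7 = 8.

8 August 1999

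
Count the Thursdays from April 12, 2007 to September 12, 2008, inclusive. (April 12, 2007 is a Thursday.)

75

April 12, 2007 is a Thursday; the first Thursday on or after it is April 12, 2007.
From April 12, 2007 to September 12, 2008: 263 + 256 = 519 days (rest of 2007, to September 12, 2008 in 2008).
519 ÷ 7 = 74 full weeks with remainder 1, so 74 more Thursdays after the first → 75.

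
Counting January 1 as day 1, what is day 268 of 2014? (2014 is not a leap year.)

January has 31 days (268 − 31 = 237 remain).
February has 28 days (237 − 28 = 209 remain).
March has 31 days (209 − 31 = 178 remain).
April has 30 days (178 − 30 = 148 remain).
May has 31 days (148 − 31 = 117 remain).
June has 30 days (117 − 30 = 87 remain).
July has 31 days (87 − 31 = 56 remain).
August has 31 days (56 − 31 = 25 remain).
25 into September → September 25.

September 25, 2014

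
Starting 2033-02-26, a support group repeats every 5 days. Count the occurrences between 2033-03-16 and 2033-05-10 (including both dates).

11

Occurrences land 5·i days after 2033-02-26 for i = 0, 1, 2, …
2033-03-16 is 18 days after the start; 18 ÷ 5 = 3 remainder 3; since the remainder is 3, round up to i = 4. First occurrence in the window: #5 on 2033-03-18 (4×5 = 20 days in).
2033-05-10 is 73 days after the start; 73 ÷ 5 = 14 remainder 3. Last occurrence in the window: #15 on 2033-05-07.
Occurrences #5 through #15: 11 in total.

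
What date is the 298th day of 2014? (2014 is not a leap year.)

January has 31 days (298 − 31 = 267 remain).
February has 28 days (267 − 28 = 239 remain).
March has 31 days (239 − 31 = 208 remain).
April has 30 days (208 − 30 = 178 remain).
May has 31 days (178 − 31 = 147 remain).
June has 30 days (147 − 30 = 117 remain).
July has 31 days (117 − 31 = 86 remain).
August has 31 days (86 − 31 = 55 remain).
September has 30 days (55 − 30 = 25 remain).
25 into October → October 25.

25 October 2014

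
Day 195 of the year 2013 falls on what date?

2013-07-14

January has 31 days (195 − 31 = 164 remain).
February has 28 days (164 − 28 = 136 remain).
March has 31 days (136 − 31 = 105 remain).
April has 30 days (105 − 30 = 75 remain).
May has 31 days (75 − 31 = 44 remain).
June has 30 days (44 − 30 = 14 remain).
14 into July → July 14.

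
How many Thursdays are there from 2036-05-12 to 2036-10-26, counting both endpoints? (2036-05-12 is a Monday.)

2036-05-12 is a Monday; the first Thursday on or after it is 2036-05-15 (3 days later).
From 2036-05-15 to 2036-10-26: 16 + 30 + 31 + 31 + 30 + 26 = 164 days (rest of May, June, July, August, September, October).
164 ÷ 7 = 23 full weeks with remainder 3, so 23 more Thursdays after the first → 24.

24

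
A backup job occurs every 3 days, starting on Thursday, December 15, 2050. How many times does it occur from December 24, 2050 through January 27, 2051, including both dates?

12

Occurrences land 3·i days after December 15, 2050 for i = 0, 1, 2, …
December 24, 2050 is 9 days after the start; 9 ÷ 3 = 3 remainder 0. First occurrence in the window: #4 on December 24, 2050 (3×3 = 9 days in).
January 27, 2051 is 43 days after the start; 43 ÷ 3 = 14 remainder 1. Last occurrence in the window: #15 on January 26, 2051.
Occurrences #4 through #15: 12 in total.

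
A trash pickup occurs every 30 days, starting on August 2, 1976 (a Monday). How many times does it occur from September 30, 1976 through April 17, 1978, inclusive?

Occurrences land 30·i days after August 2, 1976 for i = 0, 1, 2, …
September 30, 1976 is 59 days after the start; 59 ÷ 30 = 1 remainder 29; since the remainder is 29, round up to i = 2. First occurrence in the window: #3 on October 1, 1976 (2×30 = 60 days in).
April 17, 1978 is 623 days after the start; 623 ÷ 30 = 20 remainder 23. Last occurrence in the window: #21 on March 25, 1978.
Occurrences #3 through #21: 19 in total.

19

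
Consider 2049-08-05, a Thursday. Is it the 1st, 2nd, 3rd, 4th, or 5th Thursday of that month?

1st

Day 5 falls in week ⌈5/7⌉ of the month.
Days 1–7 hold the 1st Thursday, 8–14 the 2nd, 15–21 the 3rd, 22–28 the 4th, 29–31 the 5th.
5 is in the range for the 1st.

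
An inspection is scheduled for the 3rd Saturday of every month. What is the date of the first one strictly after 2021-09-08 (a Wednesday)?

2021-09-18

September 2021 starts on a Wednesday; its first Saturday is the 4th, so the 3rd Saturday is the 18th — 2021-09-18.
2021-09-18 is after 2021-09-08, so that is the next one.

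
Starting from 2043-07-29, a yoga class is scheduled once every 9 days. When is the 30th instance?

2044-04-15

The 30th occurrence is 29 intervals after the first: 29 × 9 = 261 days after 2043-07-29.
July has 31 days — 2 days to the end of July leaves 259.
August has 31 days (228 left).
September has 30 days (198 left).
October has 31 days (167 left).
November has 30 days (137 left).
December has 31 days (106 left).
January has 31 days (75 left).
February has 29 days (46 left).
March has 31 days (15 left).
15 days into April → 2044-04-15.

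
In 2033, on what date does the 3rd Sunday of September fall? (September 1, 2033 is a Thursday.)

18 September 2033

September 2033 begins on a Thursday, so the first Sunday is September 4 (3 days later).
The 3rd Sunday is 2 weeks later: 4 + 14 = 18.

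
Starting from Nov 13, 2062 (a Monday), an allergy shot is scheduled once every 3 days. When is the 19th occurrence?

The 19th occurrence is 18 intervals after the first: 18 × 3 = 54 days after Nov 13, 2062.
Nov has 30 days — 17 days to the end of Nov leaves 37.
Dec has 31 days (6 left).
6 days into Jan → Jan 6, 2063.

Jan 6, 2063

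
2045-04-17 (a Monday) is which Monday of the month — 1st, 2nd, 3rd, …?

Day 17 falls in week ⌈17/7⌉ of the month.
Days 1–7 hold the 1st Monday, 8–14 the 2nd, 15–21 the 3rd, 22–28 the 4th, 29–31 the 5th.
17 is in the range for the 3rd.

3rd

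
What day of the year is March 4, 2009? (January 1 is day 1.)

Days in months before March: 31 + 28 = 59.
Plus 4 days into March → day 63.

63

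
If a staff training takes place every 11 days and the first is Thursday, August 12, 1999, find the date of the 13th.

The 13th occurrence is 12 intervals after the first: 12 × 11 = 132 days after August 12, 1999.
August has 31 days — 19 days to the end of August leaves 113.
September has 30 days (83 left).
October has 31 days (52 left).
November has 30 days (22 left).
22 days into December → December 22, 1999.

December 22, 1999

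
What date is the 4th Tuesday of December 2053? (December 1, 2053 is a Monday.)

December 23, 2053

December 2053 begins on a Monday, so the first Tuesday is December 2 (1 day later).
The 4th Tuesday is 3 weeks later: 2 + 21 = 23.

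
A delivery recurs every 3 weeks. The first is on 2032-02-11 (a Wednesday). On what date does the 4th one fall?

2032-04-14

The 4th occurrence is 3 intervals after the first: 3 × 21 = 63 days after 2032-02-11.
February has 29 days — 18 days to the end of February leaves 45.
March has 31 days (14 left).
14 days into April → 2032-04-14.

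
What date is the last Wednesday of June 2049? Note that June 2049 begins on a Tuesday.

30 June 2049

June 2049 begins on a Tuesday, so the first Wednesday is June 2 (1 day later).
June 2049 has 30 days. Adding weeks: 2, 9, 16, 23, 30 — the last one ≤ 30 is the 30th.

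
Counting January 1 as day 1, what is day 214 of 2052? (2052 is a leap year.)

January has 31 days (214 − 31 = 183 remain).
February has 29 days (183 − 29 = 154 remain).
March has 31 days (154 − 31 = 123 remain).
April has 30 days (123 − 30 = 93 remain).
May has 31 days (93 − 31 = 62 remain).
June has 30 days (62 − 30 = 32 remain).
July has 31 days (32 − 31 = 1 remain).
1 into August → August 1.

August 1, 2052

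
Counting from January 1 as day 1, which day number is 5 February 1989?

Days in months before February: 31 = 31.
Plus 5 days into February → day 36.

36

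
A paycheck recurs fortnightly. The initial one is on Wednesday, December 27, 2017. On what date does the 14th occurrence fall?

The 14th occurrence is 13 intervals after the first: 13 × 14 = 182 days after December 27, 2017.
December has 31 days — 4 days to the end of December leaves 178.
January has 31 days (147 left).
February has 28 days (119 left).
March has 31 days (88 left).
April has 30 days (58 left).
May has 31 days (27 left).
27 days into June → June 27, 2018.

June 27, 2018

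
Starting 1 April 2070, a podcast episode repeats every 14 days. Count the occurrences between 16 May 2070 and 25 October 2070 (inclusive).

11

Occurrences land 14·i days after 1 April 2070 for i = 0, 1, 2, …
16 May 2070 is 45 days after the start; 45 ÷ 14 = 3 remainder 3; since the remainder is 3, round up to i = 4. First occurrence in the window: #5 on 27 May 2070 (4×14 = 56 days in).
25 October 2070 is 207 days after the start; 207 ÷ 14 = 14 remainder 11. Last occurrence in the window: #15 on 14 October 2070.
Occurrences #5 through #15: 11 in total.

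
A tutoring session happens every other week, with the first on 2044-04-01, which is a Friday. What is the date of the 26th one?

The 26th occurrence is 25 intervals after the first: 25 × 14 = 350 days after 2044-04-01.
April has 30 days — 29 days to the end of April leaves 321.
May has 31 days (290 left).
June has 30 days (260 left).
July has 31 days (229 left).
August has 31 days (198 left).
September has 30 days (168 left).
October has 31 days (137 left).
November has 30 days (107 left).
December has 31 days (76 left).
January has 31 days (45 left).
February has 28 days (17 left).
17 days into March → 2045-03-17.

2045-03-17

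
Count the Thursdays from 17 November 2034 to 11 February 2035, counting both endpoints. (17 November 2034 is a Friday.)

12

17 November 2034 is a Friday; the first Thursday on or after it is 23 November 2034 (6 days later).
From 23 November 2034 to 11 February 2035: 7 + 31 + 31 + 11 = 80 days (rest of November, December, January, February).
80 ÷ 7 = 11 full weeks with remainder 3, so 11 more Thursdays after the first → 12.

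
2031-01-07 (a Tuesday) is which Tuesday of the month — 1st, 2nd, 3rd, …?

Day 7 falls in week ⌈7/7⌉ of the month.
Days 1–7 hold the 1st Tuesday, 8–14 the 2nd, 15–21 the 3rd, 22–28 the 4th, 29–31 the 5th.
7 is in the range for the 1st.

1st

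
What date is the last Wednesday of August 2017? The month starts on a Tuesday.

August 30, 2017

August 2017 begins on a Tuesday, so the first Wednesday is August 2 (1 day later).
August 2017 has 31 days. Adding weeks: 2, 9, 16, 23, 30 — the last one ≤ 31 is the 30th.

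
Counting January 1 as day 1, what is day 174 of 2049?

Jun 23, 2049

Jan has 31 days (174 − 31 = 143 remain).
Feb has 28 days (143 − 28 = 115 remain).
Mar has 31 days (115 − 31 = 84 remain).
Apr has 30 days (84 − 30 = 54 remain).
May has 31 days (54 − 31 = 23 remain).
23 into Jun → Jun 23.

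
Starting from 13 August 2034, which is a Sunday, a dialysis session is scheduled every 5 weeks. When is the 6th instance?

4 February 2035

The 6th occurrence is 5 intervals after the first: 5 × 35 = 175 days after 13 August 2034.
August has 31 days — 18 days to the end of August leaves 157.
September has 30 days (127 left).
October has 31 days (96 left).
November has 30 days (66 left).
December has 31 days (35 left).
January has 31 days (4 left).
4 days into February → 4 February 2035.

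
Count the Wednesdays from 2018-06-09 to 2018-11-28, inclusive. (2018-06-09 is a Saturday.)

2018-06-09 is a Saturday; the first Wednesday on or after it is 2018-06-13 (4 days later).
From 2018-06-13 to 2018-11-28: 17 + 31 + 31 + 30 + 31 + 28 = 168 days (rest of June, July, August, September, October, November).
168 ÷ 7 = 24 full weeks with remainder 0, so 24 more Wednesdays after the first → 25.

25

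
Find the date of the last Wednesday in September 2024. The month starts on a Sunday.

September 2024 begins on a Sunday, so the first Wednesday is September 4 (3 days later).
September 2024 has 30 days. Adding weeks: 4, 11, 18, 25 — the last one ≤ 30 is the 25th.

2024-09-25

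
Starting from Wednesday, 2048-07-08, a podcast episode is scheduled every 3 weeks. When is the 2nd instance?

2048-07-29

The 2nd occurrence is 1 interval after the first: 1 × 21 = 21 days after 2048-07-08.
21 days later is 2048-07-29.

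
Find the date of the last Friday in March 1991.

March 29, 1991

March 1991 begins on a Friday, so the first Friday is March 1.
March 1991 has 31 days. Adding weeks: 1, 8, 15, 22, 29 — the last one ≤ 31 is the 29th.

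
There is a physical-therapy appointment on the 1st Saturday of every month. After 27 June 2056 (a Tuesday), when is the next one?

June 2056 starts on a Thursday, so its 1st Saturday is 3 June 2056 (2 days in).
That is not after 27 June 2056, so look at July 2056.
July 2056 starts on a Saturday, so its 1st Saturday is 1 July 2056.

1 July 2056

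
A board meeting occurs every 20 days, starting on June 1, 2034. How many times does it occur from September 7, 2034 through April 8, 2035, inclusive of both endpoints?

Occurrences land 20·i days after June 1, 2034 for i = 0, 1, 2, …
September 7, 2034 is 98 days after the start; 98 ÷ 20 = 4 remainder 18; since the remainder is 18, round up to i = 5. First occurrence in the window: #6 on September 9, 2034 (5×20 = 100 days in).
April 8, 2035 is 311 days after the start; 311 ÷ 20 = 15 remainder 11. Last occurrence in the window: #16 on March 28, 2035.
Occurrences #6 through #16: 11 in total.

11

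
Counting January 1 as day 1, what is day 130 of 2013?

January has 31 days (130 − 31 = 99 remain).
February has 28 days (99 − 28 = 71 remain).
March has 31 days (71 − 31 = 40 remain).
April has 30 days (40 − 30 = 10 remain).
10 into May → May 10.

May 10, 2013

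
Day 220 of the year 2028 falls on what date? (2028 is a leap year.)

January has 31 days (220 − 31 = 189 remain).
February has 29 days (189 − 29 = 160 remain).
March has 31 days (160 − 31 = 129 remain).
April has 30 days (129 − 30 = 99 remain).
May has 31 days (99 − 31 = 68 remain).
June has 30 days (68 − 30 = 38 remain).
July has 31 days (38 − 31 = 7 remain).
7 into August → August 7.

7 August 2028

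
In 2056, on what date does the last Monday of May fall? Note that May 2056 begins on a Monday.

May 29, 2056

May 2056 begins on a Monday, so the first Monday is May 1.
May 2056 has 31 days. Adding weeks: 1, 8, 15, 22, 29 — the last one ≤ 31 is the 29th.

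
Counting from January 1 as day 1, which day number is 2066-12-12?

Days in months before December: 31 + 28 + 31 + 30 + 31 + 30 + 31 + 31 + 30 + 31 + 30 = 334.
Plus 12 days into December → day 346.

346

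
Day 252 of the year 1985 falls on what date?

January has 31 days (252 − 31 = 221 remain).
February has 28 days (221 − 28 = 193 remain).
March has 31 days (193 − 31 = 162 remain).
April has 30 days (162 − 30 = 132 remain).
May has 31 days (132 − 31 = 101 remain).
June has 30 days (101 − 30 = 71 remain).
July has 31 days (71 − 31 = 40 remain).
August has 31 days (40 − 31 = 9 remain).
9 into September → September 9.

1985-09-09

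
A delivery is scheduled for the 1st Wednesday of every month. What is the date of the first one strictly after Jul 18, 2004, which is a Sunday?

Jul 2004 starts on a Thursday, so its 1st Wednesday is Jul 7, 2004 (6 days in).
That is not after Jul 18, 2004, so look at Aug 2004.
Aug 2004 starts on a Sunday, so its 1st Wednesday is Aug 4, 2004 (3 days in).

Aug 4, 2004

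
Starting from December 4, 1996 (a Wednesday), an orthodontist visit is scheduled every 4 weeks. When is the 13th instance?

November 5, 1997

The 13th occurrence is 12 intervals after the first: 12 × 28 = 336 days after December 4, 1996.
December has 31 days — 27 days to the end of December leaves 309.
January has 31 days (278 left).
February has 28 days (250 left).
March has 31 days (219 left).
April has 30 days (189 left).
May has 31 days (158 left).
June has 30 days (128 left).
July has 31 days (97 left).
August has 31 days (66 left).
September has 30 days (36 left).
October has 31 days (5 left).
5 days into November → November 5, 1997.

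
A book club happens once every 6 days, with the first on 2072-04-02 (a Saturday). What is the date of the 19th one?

2072-07-19

The 19th occurrence is 18 intervals after the first: 18 × 6 = 108 days after 2072-04-02.
April has 30 days — 28 days to the end of April leaves 80.
May has 31 days (49 left).
June has 30 days (19 left).
19 days into July → 2072-07-19.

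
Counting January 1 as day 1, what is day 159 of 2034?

Jan has 31 days (159 − 31 = 128 remain).
Feb has 28 days (128 − 28 = 100 remain).
Mar has 31 days (100 − 31 = 69 remain).
Apr has 30 days (69 − 30 = 39 remain).
May has 31 days (39 − 31 = 8 remain).
8 into Jun → Jun 8.

Jun 8, 2034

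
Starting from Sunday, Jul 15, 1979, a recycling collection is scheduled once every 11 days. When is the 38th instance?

The 38th occurrence is 37 intervals after the first: 37 × 11 = 407 days after Jul 15, 1979.
Jul has 31 days — 16 days to the end of Jul leaves 391.
Aug has 31 days (360 left).
Sep has 30 days (330 left).
Oct has 31 days (299 left).
Nov has 30 days (269 left).
Dec has 31 days (238 left).
Jan has 31 days (207 left).
Feb has 29 days (178 left).
Mar has 31 days (147 left).
Apr has 30 days (117 left).
May has 31 days (86 left).
Jun has 30 days (56 left).
Jul has 31 days (25 left).
25 days into Aug → Aug 25, 1980.

Aug 25, 1980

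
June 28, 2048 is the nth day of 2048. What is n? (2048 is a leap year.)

Days in months before June: 31 + 29 + 31 + 30 + 31 = 152.
Plus 28 days into June → day 180.

180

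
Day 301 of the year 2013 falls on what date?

January has 31 days (301 − 31 = 270 remain).
February has 28 days (270 − 28 = 242 remain).
March has 31 days (242 − 31 = 211 remain).
April has 30 days (211 − 30 = 181 remain).
May has 31 days (181 − 31 = 150 remain).
June has 30 days (150 − 30 = 120 remain).
July has 31 days (120 − 31 = 89 remain).
August has 31 days (89 − 31 = 58 remain).
September has 30 days (58 − 30 = 28 remain).
28 into October → October 28.

October 28, 2013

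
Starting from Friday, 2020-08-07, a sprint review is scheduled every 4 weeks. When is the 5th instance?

2020-11-27

The 5th occurrence is 4 intervals after the first: 4 × 28 = 112 days after 2020-08-07.
August has 31 days — 24 days to the end of August leaves 88.
September has 30 days (58 left).
October has 31 days (27 left).
27 days into November → 2020-11-27.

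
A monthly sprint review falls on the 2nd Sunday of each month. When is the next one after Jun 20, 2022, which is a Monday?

Jul 10, 2022

Jun 2022 starts on a Wednesday; its first Sunday is the 5th, so the 2nd Sunday is the 12th — Jun 12, 2022.
That is not after Jun 20, 2022, so look at Jul 2022.
Jul 2022 starts on a Friday; its first Sunday is the 3rd, so the 2nd Sunday is the 10th — Jul 10, 2022.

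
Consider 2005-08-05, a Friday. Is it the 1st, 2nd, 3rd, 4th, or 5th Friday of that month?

1st

Day 5 falls in week ⌈5/7⌉ of the month.
Days 1–7 hold the 1st Friday, 8–14 the 2nd, 15–21 the 3rd, 22–28 the 4th, 29–31 the 5th.
5 is in the range for the 1st.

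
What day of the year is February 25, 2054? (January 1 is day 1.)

Days in months before February: 31 = 31.
Plus 25 days into February → day 56.

56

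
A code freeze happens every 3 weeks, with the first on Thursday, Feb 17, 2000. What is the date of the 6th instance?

Jun 1, 2000

The 6th occurrence is 5 intervals after the first: 5 × 21 = 105 days after Feb 17, 2000.
Feb has 29 days — 12 days to the end of Feb leaves 93.
Mar has 31 days (62 left).
Apr has 30 days (32 left).
May has 31 days (1 left).
1 day into Jun → Jun 1, 2000.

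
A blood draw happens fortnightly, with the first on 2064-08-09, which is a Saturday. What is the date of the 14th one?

The 14th occurrence is 13 intervals after the first: 13 × 14 = 182 days after 2064-08-09.
August has 31 days — 22 days to the end of August leaves 160.
September has 30 days (130 left).
October has 31 days (99 left).
November has 30 days (69 left).
December has 31 days (38 left).
January has 31 days (7 left).
7 days into February → 2065-02-07.

2065-02-07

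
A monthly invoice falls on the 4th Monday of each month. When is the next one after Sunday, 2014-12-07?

2014-12-22

December 2014 starts on a Monday; its first Monday is the 1st, so the 4th Monday is the 22nd — 2014-12-22.
2014-12-22 is after 2014-12-07, so that is the next one.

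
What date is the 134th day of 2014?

January has 31 days (134 − 31 = 103 remain).
February has 28 days (103 − 28 = 75 remain).
March has 31 days (75 − 31 = 44 remain).
April has 30 days (44 − 30 = 14 remain).
14 into May → May 14.

14 May 2014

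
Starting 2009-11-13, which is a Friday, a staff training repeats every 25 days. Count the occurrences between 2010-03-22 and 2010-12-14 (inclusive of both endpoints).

10

Occurrences land 25·i days after 2009-11-13 for i = 0, 1, 2, …
2010-03-22 is 129 days after the start; 129 ÷ 25 = 5 remainder 4; since the remainder is 4, round up to i = 6. First occurrence in the window: #7 on 2010-04-12 (6×25 = 150 days in).
2010-12-14 is 396 days after the start; 396 ÷ 25 = 15 remainder 21. Last occurrence in the window: #16 on 2010-11-23.
Occurrences #7 through #16: 10 in total.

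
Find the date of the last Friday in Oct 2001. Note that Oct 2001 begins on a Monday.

Oct 26, 2001

Oct 2001 begins on a Monday, so the first Friday is Oct 5 (4 days later).
Oct 2001 has 31 days. Adding weeks: 5, 12, 19, 26 — the last one ≤ 31 is the 26th.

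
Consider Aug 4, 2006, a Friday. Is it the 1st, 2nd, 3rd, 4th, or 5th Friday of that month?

Day 4 falls in week ⌈4/7⌉ of the month.
Days 1–7 hold the 1st Friday, 8–14 the 2nd, 15–21 the 3rd, 22–28 the 4th, 29–31 the 5th.
4 is in the range for the 1st.

1st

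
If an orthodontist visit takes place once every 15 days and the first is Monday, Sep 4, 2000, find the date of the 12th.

The 12th occurrence is 11 intervals after the first: 11 × 15 = 165 days after Sep 4, 2000.
Sep has 30 days — 26 days to the end of Sep leaves 139.
Oct has 31 days (108 left).
Nov has 30 days (78 left).
Dec has 31 days (47 left).
Jan has 31 days (16 left).
16 days into Feb → Feb 16, 2001.

Feb 16, 2001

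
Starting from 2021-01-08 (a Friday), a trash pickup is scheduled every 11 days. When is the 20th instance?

2021-08-05

The 20th occurrence is 19 intervals after the first: 19 × 11 = 209 days after 2021-01-08.
January has 31 days — 23 days to the end of January leaves 186.
February has 28 days (158 left).
March has 31 days (127 left).
April has 30 days (97 left).
May has 31 days (66 left).
June has 30 days (36 left).
July has 31 days (5 left).
5 days into August → 2021-08-05.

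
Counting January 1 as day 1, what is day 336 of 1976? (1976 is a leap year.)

1976-12-01

January has 31 days (336 − 31 = 305 remain).
February has 29 days (305 − 29 = 276 remain).
March has 31 days (276 − 31 = 245 remain).
April has 30 days (245 − 30 = 215 remain).
May has 31 days (215 − 31 = 184 remain).
June has 30 days (184 − 30 = 154 remain).
July has 31 days (154 − 31 = 123 remain).
August has 31 days (123 − 31 = 92 remain).
September has 30 days (92 − 30 = 62 remain).
October has 31 days (62 − 31 = 31 remain).
November has 30 days (31 − 30 = 1 remain).
1 into December → December 1.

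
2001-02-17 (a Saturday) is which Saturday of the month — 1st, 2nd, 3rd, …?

3rd

Day 17 falls in week ⌈17/7⌉ of the month.
Days 1–7 hold the 1st Saturday, 8–14 the 2nd, 15–21 the 3rd, 22–28 the 4th, 29–31 the 5th.
17 is in the range for the 3rd.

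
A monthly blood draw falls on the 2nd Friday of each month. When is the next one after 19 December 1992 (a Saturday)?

December 1992 starts on a Tuesday; its first Friday is the 4th, so the 2nd Friday is the 11th — 11 December 1992.
That is not after 19 December 1992, so look at January 1993.
January 1993 starts on a Friday; its first Friday is the 1st, so the 2nd Friday is the 8th — 8 January 1993.

8 January 1993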